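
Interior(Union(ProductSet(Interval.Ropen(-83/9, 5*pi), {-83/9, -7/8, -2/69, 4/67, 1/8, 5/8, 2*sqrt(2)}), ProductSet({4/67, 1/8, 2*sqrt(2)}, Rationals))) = EmptySet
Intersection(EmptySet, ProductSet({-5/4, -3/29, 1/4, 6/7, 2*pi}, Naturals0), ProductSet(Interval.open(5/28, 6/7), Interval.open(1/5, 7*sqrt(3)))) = EmptySet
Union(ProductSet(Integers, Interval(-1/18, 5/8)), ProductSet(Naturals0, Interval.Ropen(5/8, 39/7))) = Union(ProductSet(Integers, Interval(-1/18, 5/8)), ProductSet(Naturals0, Interval.Ropen(5/8, 39/7)))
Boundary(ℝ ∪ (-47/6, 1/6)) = ∅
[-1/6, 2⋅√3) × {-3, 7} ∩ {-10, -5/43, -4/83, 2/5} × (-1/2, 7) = ∅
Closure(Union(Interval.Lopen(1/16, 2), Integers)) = Union(Integers, Interval(1/16, 2))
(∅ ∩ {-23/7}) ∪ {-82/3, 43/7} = {-82/3, 43/7}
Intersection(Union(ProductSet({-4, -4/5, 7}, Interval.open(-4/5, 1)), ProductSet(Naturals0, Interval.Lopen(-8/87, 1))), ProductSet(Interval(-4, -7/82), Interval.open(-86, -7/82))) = ProductSet({-4, -4/5}, Interval.open(-4/5, -7/82))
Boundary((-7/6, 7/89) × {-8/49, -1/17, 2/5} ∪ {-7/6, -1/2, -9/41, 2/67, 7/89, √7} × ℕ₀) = ([-7/6, 7/89] × {-8/49, -1/17, 2/5}) ∪ ({-7/6, -1/2, -9/41, 2/67, 7/89, √7} × ℕ₀)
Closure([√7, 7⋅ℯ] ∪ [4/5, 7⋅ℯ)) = [4/5, 7⋅ℯ]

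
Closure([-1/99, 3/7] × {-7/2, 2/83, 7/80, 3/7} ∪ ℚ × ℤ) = (ℝ × ℤ) ∪ ([-1/99, 3/7] × {-7/2, 2/83, 7/80, 3/7})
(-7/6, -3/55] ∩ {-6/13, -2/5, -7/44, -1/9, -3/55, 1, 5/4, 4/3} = {-6/13, -2/5, -7/44, -1/9, -3/55}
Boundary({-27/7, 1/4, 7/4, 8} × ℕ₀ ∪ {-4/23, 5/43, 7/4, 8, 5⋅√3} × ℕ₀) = {-27/7, -4/23, 5/43, 1/4, 7/4, 8, 5⋅√3} × ℕ₀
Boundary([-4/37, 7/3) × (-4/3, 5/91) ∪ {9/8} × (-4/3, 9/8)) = ({-4/37, 7/3} × [-4/3, 5/91]) ∪ ([-4/37, 7/3] × {-4/3, 5/91}) ∪ ({9/8} × ({-4/3} ∪ [5/91, 9/8]))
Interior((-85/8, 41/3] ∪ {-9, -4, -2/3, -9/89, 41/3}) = (-85/8, 41/3)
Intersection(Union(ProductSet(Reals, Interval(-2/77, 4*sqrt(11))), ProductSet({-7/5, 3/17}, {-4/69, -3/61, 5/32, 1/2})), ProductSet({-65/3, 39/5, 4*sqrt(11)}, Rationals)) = ProductSet({-65/3, 39/5, 4*sqrt(11)}, Intersection(Interval(-2/77, 4*sqrt(11)), Rationals))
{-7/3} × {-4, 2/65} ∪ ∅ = {-7/3} × {-4, 2/65}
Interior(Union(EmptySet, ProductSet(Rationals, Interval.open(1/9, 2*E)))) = EmptySet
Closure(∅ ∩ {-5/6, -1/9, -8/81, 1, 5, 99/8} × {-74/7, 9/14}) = ∅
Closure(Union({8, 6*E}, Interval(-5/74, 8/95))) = Union({8, 6*E}, Interval(-5/74, 8/95))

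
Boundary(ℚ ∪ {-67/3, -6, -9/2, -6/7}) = ℝ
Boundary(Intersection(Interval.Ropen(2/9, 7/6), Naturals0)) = Range(1, 2, 1)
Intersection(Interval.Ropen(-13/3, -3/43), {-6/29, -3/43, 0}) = {-6/29}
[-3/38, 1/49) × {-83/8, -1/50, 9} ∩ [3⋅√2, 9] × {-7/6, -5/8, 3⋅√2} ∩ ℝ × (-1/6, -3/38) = ∅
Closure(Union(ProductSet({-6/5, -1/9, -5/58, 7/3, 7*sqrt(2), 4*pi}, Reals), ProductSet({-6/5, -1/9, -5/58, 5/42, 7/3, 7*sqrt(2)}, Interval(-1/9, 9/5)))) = Union(ProductSet({-6/5, -1/9, -5/58, 5/42, 7/3, 7*sqrt(2)}, Interval(-1/9, 9/5)), ProductSet({-6/5, -1/9, -5/58, 7/3, 7*sqrt(2), 4*pi}, Reals))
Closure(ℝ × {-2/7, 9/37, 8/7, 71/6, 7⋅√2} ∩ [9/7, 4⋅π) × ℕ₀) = ∅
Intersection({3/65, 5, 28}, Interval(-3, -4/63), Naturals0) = EmptySet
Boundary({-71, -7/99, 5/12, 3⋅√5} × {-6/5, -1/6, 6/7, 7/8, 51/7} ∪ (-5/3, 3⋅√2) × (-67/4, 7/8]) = ({-5/3, 3⋅√2} × [-67/4, 7/8]) ∪ ({-71, -7/99, 5/12, 3⋅√5} × {7/8, 51/7}) ∪ ([-5/3, 3⋅√2] × {-67/4, 7/8}) ∪ ({-71, 3⋅√5} × {-6/5, -1/6, 6/7, 7/8, 51/7})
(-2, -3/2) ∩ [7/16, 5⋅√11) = ∅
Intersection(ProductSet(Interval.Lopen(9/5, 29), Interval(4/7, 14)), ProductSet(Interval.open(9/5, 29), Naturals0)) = ProductSet(Interval.open(9/5, 29), Range(1, 15, 1))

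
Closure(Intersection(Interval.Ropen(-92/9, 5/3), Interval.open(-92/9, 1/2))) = Interval(-92/9, 1/2)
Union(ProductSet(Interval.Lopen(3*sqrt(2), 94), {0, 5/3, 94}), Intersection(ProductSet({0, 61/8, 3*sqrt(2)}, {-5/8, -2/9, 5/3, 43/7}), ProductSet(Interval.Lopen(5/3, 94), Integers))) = ProductSet(Interval.Lopen(3*sqrt(2), 94), {0, 5/3, 94})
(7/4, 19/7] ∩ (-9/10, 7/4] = ∅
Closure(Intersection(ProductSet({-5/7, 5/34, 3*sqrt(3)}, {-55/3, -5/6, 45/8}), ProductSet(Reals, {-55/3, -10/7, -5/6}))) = ProductSet({-5/7, 5/34, 3*sqrt(3)}, {-55/3, -5/6})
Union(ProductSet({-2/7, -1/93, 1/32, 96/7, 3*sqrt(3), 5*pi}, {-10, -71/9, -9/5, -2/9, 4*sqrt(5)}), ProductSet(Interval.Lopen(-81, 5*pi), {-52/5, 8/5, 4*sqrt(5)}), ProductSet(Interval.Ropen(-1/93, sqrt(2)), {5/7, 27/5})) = Union(ProductSet({-2/7, -1/93, 1/32, 96/7, 3*sqrt(3), 5*pi}, {-10, -71/9, -9/5, -2/9, 4*sqrt(5)}), ProductSet(Interval.Lopen(-81, 5*pi), {-52/5, 8/5, 4*sqrt(5)}), ProductSet(Interval.Ropen(-1/93, sqrt(2)), {5/7, 27/5}))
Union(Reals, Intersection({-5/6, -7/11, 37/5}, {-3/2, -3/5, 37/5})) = Reals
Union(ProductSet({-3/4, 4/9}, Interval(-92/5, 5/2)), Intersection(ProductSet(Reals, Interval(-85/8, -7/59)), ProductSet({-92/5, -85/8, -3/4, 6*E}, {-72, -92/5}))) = ProductSet({-3/4, 4/9}, Interval(-92/5, 5/2))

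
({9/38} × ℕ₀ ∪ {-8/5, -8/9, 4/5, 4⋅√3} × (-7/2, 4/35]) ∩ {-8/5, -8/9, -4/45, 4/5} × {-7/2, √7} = ∅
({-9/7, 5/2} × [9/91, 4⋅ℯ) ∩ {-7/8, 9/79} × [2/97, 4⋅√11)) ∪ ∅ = ∅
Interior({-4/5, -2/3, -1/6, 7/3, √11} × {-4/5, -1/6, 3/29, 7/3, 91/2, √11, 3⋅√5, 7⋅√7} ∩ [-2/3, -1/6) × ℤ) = ∅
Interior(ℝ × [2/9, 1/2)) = ℝ × (2/9, 1/2)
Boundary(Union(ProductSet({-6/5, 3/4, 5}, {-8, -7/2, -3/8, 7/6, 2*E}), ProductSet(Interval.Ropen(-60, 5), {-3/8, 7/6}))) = Union(ProductSet({-6/5, 3/4, 5}, {-8, -7/2, -3/8, 7/6, 2*E}), ProductSet(Interval(-60, 5), {-3/8, 7/6}))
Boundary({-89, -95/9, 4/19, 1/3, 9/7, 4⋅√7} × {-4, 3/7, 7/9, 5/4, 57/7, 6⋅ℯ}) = {-89, -95/9, 4/19, 1/3, 9/7, 4⋅√7} × {-4, 3/7, 7/9, 5/4, 57/7, 6⋅ℯ}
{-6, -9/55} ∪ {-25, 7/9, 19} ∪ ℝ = ℝ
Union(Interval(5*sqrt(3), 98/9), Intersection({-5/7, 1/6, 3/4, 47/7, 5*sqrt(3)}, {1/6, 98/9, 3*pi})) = Union({1/6}, Interval(5*sqrt(3), 98/9))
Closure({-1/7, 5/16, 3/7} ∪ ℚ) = ℝ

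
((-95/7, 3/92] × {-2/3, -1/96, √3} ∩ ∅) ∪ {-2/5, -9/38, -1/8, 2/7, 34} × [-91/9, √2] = {-2/5, -9/38, -1/8, 2/7, 34} × [-91/9, √2]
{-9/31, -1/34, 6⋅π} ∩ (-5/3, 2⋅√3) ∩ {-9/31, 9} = {-9/31}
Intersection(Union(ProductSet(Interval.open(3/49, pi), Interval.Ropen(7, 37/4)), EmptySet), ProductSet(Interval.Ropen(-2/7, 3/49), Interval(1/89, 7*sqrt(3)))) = EmptySet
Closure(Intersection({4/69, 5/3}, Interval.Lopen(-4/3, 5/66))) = {4/69}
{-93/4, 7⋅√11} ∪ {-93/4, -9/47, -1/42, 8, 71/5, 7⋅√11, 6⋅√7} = {-93/4, -9/47, -1/42, 8, 71/5, 7⋅√11, 6⋅√7}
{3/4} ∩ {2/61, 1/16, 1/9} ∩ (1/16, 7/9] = ∅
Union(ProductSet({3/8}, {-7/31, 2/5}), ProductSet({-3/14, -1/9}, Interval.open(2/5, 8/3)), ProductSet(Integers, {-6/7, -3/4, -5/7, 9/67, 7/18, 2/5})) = Union(ProductSet({3/8}, {-7/31, 2/5}), ProductSet({-3/14, -1/9}, Interval.open(2/5, 8/3)), ProductSet(Integers, {-6/7, -3/4, -5/7, 9/67, 7/18, 2/5}))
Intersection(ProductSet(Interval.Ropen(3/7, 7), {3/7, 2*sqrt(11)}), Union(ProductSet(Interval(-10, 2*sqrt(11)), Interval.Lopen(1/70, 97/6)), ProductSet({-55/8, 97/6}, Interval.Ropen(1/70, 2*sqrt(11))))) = ProductSet(Interval(3/7, 2*sqrt(11)), {3/7, 2*sqrt(11)})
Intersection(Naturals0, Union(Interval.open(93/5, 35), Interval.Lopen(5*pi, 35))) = Range(16, 36, 1)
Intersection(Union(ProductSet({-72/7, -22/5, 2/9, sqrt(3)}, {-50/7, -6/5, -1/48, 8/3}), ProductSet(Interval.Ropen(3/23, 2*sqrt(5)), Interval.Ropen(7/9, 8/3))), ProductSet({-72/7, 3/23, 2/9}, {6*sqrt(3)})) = EmptySet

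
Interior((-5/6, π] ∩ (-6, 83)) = (-5/6, π)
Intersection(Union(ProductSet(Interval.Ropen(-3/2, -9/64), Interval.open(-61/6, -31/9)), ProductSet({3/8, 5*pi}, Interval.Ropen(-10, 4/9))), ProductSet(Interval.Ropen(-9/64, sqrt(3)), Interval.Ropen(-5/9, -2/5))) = ProductSet({3/8}, Interval.Ropen(-5/9, -2/5))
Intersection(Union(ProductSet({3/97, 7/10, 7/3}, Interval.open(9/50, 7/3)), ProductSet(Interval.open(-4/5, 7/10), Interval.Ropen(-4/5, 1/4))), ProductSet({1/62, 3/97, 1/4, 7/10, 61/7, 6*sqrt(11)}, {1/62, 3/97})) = ProductSet({1/62, 3/97, 1/4}, {1/62, 3/97})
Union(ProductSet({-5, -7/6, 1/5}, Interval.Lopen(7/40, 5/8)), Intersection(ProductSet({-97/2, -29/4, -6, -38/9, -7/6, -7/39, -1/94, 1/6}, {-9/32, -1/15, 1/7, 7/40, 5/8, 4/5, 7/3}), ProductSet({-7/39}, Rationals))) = Union(ProductSet({-7/39}, {-9/32, -1/15, 1/7, 7/40, 5/8, 4/5, 7/3}), ProductSet({-5, -7/6, 1/5}, Interval.Lopen(7/40, 5/8)))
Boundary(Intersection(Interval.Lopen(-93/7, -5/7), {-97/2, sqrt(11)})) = EmptySet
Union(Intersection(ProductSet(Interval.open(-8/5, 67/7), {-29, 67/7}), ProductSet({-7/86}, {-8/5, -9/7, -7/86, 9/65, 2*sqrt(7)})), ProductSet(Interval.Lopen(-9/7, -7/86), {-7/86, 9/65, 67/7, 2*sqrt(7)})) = ProductSet(Interval.Lopen(-9/7, -7/86), {-7/86, 9/65, 67/7, 2*sqrt(7)})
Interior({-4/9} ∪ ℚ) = ∅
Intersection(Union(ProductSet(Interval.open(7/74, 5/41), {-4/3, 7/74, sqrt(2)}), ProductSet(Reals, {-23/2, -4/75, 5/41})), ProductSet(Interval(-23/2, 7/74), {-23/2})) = ProductSet(Interval(-23/2, 7/74), {-23/2})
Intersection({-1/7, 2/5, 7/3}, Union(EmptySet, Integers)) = EmptySet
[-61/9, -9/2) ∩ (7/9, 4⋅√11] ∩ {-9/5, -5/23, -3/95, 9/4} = ∅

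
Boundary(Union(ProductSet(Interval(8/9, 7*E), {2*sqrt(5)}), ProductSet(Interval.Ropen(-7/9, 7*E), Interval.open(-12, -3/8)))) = Union(ProductSet({-7/9, 7*E}, Interval(-12, -3/8)), ProductSet(Interval(-7/9, 7*E), {-12, -3/8}), ProductSet(Interval(8/9, 7*E), {2*sqrt(5)}))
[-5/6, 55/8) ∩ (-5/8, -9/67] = (-5/8, -9/67]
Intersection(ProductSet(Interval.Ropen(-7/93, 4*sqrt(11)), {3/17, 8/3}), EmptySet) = EmptySet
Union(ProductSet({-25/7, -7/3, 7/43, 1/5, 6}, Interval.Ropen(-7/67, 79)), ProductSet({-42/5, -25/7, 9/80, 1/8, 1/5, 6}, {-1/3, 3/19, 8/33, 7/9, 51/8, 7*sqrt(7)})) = Union(ProductSet({-25/7, -7/3, 7/43, 1/5, 6}, Interval.Ropen(-7/67, 79)), ProductSet({-42/5, -25/7, 9/80, 1/8, 1/5, 6}, {-1/3, 3/19, 8/33, 7/9, 51/8, 7*sqrt(7)}))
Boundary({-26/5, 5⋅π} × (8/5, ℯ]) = {-26/5, 5⋅π} × [8/5, ℯ]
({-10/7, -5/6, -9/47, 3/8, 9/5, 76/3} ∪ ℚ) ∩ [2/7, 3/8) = ℚ ∩ [2/7, 3/8)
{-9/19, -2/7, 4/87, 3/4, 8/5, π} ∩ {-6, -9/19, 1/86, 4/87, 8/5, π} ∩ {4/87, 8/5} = {4/87, 8/5}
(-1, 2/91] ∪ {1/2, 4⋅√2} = (-1, 2/91] ∪ {1/2, 4⋅√2}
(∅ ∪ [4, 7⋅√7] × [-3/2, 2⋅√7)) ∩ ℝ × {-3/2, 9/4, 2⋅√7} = [4, 7⋅√7] × {-3/2, 9/4}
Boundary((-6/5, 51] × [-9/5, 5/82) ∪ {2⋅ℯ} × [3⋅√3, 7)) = ({-6/5, 51} × [-9/5, 5/82]) ∪ ([-6/5, 51] × {-9/5, 5/82}) ∪ ({2⋅ℯ} × [3⋅√3, 7])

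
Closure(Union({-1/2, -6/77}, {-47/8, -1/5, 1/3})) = {-47/8, -1/2, -1/5, -6/77, 1/3}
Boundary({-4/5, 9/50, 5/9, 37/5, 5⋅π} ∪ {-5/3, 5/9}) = {-5/3, -4/5, 9/50, 5/9, 37/5, 5⋅π}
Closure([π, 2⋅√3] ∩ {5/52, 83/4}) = ∅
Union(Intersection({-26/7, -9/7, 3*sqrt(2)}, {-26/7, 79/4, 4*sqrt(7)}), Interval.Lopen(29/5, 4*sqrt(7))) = Union({-26/7}, Interval.Lopen(29/5, 4*sqrt(7)))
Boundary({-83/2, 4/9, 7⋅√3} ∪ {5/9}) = {-83/2, 4/9, 5/9, 7⋅√3}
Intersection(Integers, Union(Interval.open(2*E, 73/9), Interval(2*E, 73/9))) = Range(6, 9, 1)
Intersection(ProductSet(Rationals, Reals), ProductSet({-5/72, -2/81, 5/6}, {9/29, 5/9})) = ProductSet({-5/72, -2/81, 5/6}, {9/29, 5/9})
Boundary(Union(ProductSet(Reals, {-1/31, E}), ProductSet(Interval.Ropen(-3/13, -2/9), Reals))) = Union(ProductSet({-3/13, -2/9}, Reals), ProductSet(Union(Interval(-oo, -3/13), Interval(-2/9, oo)), {-1/31, E}))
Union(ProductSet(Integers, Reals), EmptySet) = ProductSet(Integers, Reals)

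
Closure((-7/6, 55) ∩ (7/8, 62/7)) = [7/8, 62/7]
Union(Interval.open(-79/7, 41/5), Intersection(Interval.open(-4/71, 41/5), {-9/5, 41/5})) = Interval.open(-79/7, 41/5)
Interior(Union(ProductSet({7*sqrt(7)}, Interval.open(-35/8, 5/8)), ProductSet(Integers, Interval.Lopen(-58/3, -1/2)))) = EmptySet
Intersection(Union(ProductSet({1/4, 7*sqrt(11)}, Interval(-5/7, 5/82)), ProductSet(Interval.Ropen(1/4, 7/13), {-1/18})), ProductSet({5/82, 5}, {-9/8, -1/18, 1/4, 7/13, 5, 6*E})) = EmptySet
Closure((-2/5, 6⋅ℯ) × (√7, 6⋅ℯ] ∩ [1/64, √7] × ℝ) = [1/64, √7] × [√7, 6⋅ℯ]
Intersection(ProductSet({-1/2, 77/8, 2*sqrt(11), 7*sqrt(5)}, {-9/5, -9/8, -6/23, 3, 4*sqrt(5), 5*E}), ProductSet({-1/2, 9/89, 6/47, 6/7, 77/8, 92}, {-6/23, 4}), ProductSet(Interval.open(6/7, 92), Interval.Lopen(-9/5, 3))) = ProductSet({77/8}, {-6/23})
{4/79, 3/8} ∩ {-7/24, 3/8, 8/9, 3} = {3/8}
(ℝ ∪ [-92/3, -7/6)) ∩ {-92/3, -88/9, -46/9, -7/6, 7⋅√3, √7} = {-92/3, -88/9, -46/9, -7/6, 7⋅√3, √7}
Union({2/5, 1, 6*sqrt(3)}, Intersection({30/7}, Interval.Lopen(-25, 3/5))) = {2/5, 1, 6*sqrt(3)}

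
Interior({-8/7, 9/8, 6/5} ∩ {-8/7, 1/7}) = ∅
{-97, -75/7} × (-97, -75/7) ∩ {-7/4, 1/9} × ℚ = ∅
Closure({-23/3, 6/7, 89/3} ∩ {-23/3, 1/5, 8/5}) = {-23/3}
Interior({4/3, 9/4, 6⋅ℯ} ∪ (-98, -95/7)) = (-98, -95/7)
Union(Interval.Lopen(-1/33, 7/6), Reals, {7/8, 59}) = Interval(-oo, oo)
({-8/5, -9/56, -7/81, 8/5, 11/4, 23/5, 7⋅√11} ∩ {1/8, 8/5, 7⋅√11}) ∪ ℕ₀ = ℕ₀ ∪ {8/5, 7⋅√11}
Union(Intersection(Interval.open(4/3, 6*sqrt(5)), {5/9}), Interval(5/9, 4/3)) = Interval(5/9, 4/3)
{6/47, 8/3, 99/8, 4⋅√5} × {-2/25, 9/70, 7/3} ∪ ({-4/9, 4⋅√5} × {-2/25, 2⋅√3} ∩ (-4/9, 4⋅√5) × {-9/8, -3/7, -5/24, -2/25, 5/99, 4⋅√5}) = {6/47, 8/3, 99/8, 4⋅√5} × {-2/25, 9/70, 7/3}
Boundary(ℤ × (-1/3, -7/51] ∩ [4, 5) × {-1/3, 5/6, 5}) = ∅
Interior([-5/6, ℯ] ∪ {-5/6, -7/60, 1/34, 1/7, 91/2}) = (-5/6, ℯ)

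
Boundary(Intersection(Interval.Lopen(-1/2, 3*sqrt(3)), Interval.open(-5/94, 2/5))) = {-5/94, 2/5}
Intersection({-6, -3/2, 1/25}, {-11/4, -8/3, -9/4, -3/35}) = EmptySet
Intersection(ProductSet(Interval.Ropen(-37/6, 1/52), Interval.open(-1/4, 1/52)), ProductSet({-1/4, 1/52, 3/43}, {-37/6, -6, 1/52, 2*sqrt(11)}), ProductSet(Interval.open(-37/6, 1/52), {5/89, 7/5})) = EmptySet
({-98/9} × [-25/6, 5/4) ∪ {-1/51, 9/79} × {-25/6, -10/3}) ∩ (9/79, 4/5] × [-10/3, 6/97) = ∅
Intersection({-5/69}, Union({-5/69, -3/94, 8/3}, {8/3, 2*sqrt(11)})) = {-5/69}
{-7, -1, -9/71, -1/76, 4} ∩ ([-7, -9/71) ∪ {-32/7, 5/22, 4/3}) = {-7, -1}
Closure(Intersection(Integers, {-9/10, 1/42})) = EmptySet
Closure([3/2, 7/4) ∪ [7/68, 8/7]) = [7/68, 8/7] ∪ [3/2, 7/4]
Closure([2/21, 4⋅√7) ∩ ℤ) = {1, 2, …, 10}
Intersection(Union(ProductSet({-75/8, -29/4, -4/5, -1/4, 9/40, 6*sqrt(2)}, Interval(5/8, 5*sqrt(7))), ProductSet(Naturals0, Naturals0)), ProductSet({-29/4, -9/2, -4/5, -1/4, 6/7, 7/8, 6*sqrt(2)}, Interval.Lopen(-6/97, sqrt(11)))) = ProductSet({-29/4, -4/5, -1/4, 6*sqrt(2)}, Interval(5/8, sqrt(11)))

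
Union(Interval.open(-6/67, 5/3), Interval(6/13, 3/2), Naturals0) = Union(Interval.open(-6/67, 5/3), Naturals0)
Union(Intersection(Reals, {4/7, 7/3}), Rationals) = Rationals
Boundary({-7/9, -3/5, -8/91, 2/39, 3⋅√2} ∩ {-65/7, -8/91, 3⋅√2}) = {-8/91, 3⋅√2}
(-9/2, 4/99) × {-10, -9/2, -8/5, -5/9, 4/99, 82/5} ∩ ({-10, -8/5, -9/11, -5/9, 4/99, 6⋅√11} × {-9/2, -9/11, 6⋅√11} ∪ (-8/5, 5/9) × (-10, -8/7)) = ({-8/5, -9/11, -5/9} × {-9/2}) ∪ ((-8/5, 4/99) × {-9/2, -8/5})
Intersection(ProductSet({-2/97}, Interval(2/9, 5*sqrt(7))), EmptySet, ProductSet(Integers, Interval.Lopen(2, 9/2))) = EmptySet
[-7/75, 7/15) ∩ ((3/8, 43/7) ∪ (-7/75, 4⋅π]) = (-7/75, 7/15)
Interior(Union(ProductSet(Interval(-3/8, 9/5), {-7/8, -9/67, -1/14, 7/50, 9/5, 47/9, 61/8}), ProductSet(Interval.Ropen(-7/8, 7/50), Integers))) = EmptySet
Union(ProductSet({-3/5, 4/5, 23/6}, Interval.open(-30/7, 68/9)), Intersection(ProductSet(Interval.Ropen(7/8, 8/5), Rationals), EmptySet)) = ProductSet({-3/5, 4/5, 23/6}, Interval.open(-30/7, 68/9))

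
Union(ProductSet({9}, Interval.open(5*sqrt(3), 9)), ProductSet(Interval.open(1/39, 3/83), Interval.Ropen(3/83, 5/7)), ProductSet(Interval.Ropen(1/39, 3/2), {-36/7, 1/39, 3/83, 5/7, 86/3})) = Union(ProductSet({9}, Interval.open(5*sqrt(3), 9)), ProductSet(Interval.open(1/39, 3/83), Interval.Ropen(3/83, 5/7)), ProductSet(Interval.Ropen(1/39, 3/2), {-36/7, 1/39, 3/83, 5/7, 86/3}))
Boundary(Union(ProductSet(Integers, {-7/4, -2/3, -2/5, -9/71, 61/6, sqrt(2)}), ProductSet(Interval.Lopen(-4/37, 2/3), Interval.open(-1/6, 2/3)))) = Union(ProductSet(Complement(Integers, Interval.open(-4/37, 2/3)), {-7/4, -2/3, -2/5, -9/71, 61/6, sqrt(2)}), ProductSet({-4/37, 2/3}, Interval(-1/6, 2/3)), ProductSet(Integers, {-7/4, -2/3, -2/5, 61/6, sqrt(2)}), ProductSet(Interval(-4/37, 2/3), {-1/6, 2/3}))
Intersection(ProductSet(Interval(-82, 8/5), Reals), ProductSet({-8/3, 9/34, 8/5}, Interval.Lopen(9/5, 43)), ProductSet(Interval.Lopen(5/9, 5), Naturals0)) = ProductSet({8/5}, Range(2, 44, 1))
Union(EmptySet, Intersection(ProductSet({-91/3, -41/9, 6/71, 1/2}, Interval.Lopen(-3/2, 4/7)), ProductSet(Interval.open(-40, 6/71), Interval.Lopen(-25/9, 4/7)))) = ProductSet({-91/3, -41/9}, Interval.Lopen(-3/2, 4/7))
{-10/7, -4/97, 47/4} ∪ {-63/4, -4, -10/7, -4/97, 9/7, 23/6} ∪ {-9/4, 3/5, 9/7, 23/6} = {-63/4, -4, -9/4, -10/7, -4/97, 3/5, 9/7, 23/6, 47/4}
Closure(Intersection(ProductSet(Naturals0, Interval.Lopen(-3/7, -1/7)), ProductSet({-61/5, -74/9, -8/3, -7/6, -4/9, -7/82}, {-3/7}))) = EmptySet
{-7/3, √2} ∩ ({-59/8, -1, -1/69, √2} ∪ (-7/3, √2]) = {√2}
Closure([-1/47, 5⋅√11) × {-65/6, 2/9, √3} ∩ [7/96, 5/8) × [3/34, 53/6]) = [7/96, 5/8] × {2/9, √3}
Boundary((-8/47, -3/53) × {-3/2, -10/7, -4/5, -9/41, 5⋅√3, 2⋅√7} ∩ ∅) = ∅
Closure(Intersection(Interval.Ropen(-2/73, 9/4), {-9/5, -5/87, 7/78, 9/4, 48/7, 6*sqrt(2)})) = {7/78}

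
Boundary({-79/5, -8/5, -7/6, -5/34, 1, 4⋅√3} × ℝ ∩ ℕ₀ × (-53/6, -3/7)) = {1} × [-53/6, -3/7]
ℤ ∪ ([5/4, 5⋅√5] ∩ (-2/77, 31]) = ℤ ∪ [5/4, 5⋅√5]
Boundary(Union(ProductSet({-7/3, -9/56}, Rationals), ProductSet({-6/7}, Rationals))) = ProductSet({-7/3, -6/7, -9/56}, Reals)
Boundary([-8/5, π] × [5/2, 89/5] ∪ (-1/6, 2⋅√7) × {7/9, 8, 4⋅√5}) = ({-8/5, π} × [5/2, 89/5]) ∪ ([-8/5, π] × {5/2, 89/5}) ∪ ([-1/6, 2⋅√7] × {7/9}) ∪ ([π, 2⋅√7] × {7/9, 8, 4⋅√5})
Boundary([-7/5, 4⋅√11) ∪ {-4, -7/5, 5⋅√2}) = {-4, -7/5, 4⋅√11}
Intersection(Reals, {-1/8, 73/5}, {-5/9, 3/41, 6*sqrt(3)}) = EmptySet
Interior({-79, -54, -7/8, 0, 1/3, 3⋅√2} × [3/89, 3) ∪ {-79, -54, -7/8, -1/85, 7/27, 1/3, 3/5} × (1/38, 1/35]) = ∅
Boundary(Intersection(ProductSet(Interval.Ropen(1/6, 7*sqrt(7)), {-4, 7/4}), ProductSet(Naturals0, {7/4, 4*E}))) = ProductSet(Range(1, 19, 1), {7/4})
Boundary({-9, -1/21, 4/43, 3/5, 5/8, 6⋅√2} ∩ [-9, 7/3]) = {-9, -1/21, 4/43, 3/5, 5/8}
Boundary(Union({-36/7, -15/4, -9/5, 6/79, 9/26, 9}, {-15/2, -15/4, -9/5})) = {-15/2, -36/7, -15/4, -9/5, 6/79, 9/26, 9}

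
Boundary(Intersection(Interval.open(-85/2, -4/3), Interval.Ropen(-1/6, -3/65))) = EmptySet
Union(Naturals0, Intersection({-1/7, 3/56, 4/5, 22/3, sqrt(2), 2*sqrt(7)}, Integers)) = Naturals0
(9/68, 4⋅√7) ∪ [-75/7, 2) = [-75/7, 4⋅√7)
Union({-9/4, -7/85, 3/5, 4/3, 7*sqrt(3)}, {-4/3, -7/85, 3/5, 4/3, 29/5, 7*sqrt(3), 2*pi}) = {-9/4, -4/3, -7/85, 3/5, 4/3, 29/5, 7*sqrt(3), 2*pi}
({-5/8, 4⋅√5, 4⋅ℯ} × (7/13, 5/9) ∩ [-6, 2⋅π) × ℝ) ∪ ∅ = {-5/8} × (7/13, 5/9)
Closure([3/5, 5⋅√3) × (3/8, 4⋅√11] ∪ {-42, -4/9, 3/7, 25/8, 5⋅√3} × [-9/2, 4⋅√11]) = ({3/5, 5⋅√3} × [3/8, 4⋅√11]) ∪ ([3/5, 5⋅√3] × {3/8, 4⋅√11}) ∪ ([3/5, 5⋅√3) × (3/8, 4⋅√11]) ∪ ({-42, -4/9, 3/7, 25/8, 5⋅√3} × [-9/2, 4⋅√11])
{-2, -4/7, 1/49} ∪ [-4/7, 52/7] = {-2} ∪ [-4/7, 52/7]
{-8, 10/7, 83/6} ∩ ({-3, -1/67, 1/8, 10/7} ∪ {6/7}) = {10/7}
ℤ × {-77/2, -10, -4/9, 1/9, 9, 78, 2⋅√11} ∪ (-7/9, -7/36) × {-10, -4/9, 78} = ((-7/9, -7/36) × {-10, -4/9, 78}) ∪ (ℤ × {-77/2, -10, -4/9, 1/9, 9, 78, 2⋅√11})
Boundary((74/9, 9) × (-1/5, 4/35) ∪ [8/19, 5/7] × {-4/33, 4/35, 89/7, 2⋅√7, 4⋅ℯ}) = ({74/9, 9} × [-1/5, 4/35]) ∪ ([74/9, 9] × {-1/5, 4/35}) ∪ ([8/19, 5/7] × {-4/33, 4/35, 89/7, 2⋅√7, 4⋅ℯ})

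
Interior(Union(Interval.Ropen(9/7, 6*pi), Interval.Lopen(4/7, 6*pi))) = Interval.open(4/7, 6*pi)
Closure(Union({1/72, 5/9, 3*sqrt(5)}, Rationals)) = Reals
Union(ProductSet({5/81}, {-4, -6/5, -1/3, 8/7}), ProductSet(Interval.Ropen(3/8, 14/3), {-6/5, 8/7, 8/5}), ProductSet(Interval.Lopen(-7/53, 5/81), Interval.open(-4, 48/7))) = Union(ProductSet({5/81}, {-4, -6/5, -1/3, 8/7}), ProductSet(Interval.Lopen(-7/53, 5/81), Interval.open(-4, 48/7)), ProductSet(Interval.Ropen(3/8, 14/3), {-6/5, 8/7, 8/5}))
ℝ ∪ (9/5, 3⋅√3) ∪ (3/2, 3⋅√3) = (-∞, ∞)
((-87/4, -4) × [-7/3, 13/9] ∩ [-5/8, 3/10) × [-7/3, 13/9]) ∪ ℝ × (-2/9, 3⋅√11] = ℝ × (-2/9, 3⋅√11]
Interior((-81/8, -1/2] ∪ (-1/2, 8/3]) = (-81/8, 8/3)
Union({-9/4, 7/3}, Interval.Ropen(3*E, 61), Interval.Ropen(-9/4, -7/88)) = Union({7/3}, Interval.Ropen(-9/4, -7/88), Interval.Ropen(3*E, 61))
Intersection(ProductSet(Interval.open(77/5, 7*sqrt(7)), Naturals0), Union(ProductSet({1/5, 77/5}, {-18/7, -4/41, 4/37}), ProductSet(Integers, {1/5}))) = EmptySet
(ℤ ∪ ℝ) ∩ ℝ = ℝ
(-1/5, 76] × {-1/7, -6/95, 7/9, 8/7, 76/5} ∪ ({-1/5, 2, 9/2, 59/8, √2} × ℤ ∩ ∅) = (-1/5, 76] × {-1/7, -6/95, 7/9, 8/7, 76/5}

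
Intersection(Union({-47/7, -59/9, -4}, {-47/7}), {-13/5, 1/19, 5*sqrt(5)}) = EmptySet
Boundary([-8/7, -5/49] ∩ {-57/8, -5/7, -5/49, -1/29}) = {-5/7, -5/49}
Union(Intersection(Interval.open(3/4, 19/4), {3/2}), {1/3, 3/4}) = {1/3, 3/4, 3/2}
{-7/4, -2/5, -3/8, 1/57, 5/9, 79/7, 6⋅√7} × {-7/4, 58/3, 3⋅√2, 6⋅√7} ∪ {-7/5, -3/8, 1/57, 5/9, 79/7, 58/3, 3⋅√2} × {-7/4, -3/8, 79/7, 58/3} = ({-7/5, -3/8, 1/57, 5/9, 79/7, 58/3, 3⋅√2} × {-7/4, -3/8, 79/7, 58/3}) ∪ ({-7/4, -2/5, -3/8, 1/57, 5/9, 79/7, 6⋅√7} × {-7/4, 58/3, 3⋅√2, 6⋅√7})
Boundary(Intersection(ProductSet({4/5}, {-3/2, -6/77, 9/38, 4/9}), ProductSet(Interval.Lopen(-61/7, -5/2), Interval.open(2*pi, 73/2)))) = EmptySet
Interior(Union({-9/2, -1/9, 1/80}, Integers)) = EmptySet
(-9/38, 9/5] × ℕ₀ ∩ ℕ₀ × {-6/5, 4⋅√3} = ∅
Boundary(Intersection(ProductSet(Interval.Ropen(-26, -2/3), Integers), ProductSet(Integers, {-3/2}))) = EmptySet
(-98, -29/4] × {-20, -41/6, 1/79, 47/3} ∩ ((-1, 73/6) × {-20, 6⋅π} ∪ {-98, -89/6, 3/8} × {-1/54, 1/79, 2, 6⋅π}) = {-89/6} × {1/79}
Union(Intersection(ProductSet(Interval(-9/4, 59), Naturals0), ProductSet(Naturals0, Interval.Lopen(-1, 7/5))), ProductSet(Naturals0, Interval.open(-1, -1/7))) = Union(ProductSet(Naturals0, Interval.open(-1, -1/7)), ProductSet(Range(0, 60, 1), Range(0, 2, 1)))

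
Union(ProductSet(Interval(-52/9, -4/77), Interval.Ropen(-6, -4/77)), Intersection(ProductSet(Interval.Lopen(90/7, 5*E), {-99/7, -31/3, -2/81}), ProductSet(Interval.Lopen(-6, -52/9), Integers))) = ProductSet(Interval(-52/9, -4/77), Interval.Ropen(-6, -4/77))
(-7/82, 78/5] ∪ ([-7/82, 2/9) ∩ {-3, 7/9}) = (-7/82, 78/5]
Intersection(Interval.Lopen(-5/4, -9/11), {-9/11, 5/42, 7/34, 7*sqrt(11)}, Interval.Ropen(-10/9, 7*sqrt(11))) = {-9/11}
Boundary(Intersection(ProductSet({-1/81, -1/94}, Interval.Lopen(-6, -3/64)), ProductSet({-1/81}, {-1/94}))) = EmptySet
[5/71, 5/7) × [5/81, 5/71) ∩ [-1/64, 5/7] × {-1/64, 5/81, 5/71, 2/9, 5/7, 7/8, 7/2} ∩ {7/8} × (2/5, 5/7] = ∅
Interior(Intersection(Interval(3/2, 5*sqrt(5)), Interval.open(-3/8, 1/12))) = EmptySet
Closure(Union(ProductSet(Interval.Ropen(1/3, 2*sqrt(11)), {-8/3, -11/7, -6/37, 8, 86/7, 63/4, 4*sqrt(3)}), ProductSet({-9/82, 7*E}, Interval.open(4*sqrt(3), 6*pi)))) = Union(ProductSet({-9/82, 7*E}, Interval(4*sqrt(3), 6*pi)), ProductSet(Interval(1/3, 2*sqrt(11)), {-8/3, -11/7, -6/37, 8, 86/7, 63/4, 4*sqrt(3)}))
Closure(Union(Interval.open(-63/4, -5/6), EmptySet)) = Interval(-63/4, -5/6)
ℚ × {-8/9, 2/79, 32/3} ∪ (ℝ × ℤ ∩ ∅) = ℚ × {-8/9, 2/79, 32/3}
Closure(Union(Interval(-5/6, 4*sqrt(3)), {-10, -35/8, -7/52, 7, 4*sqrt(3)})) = Union({-10, -35/8, 7}, Interval(-5/6, 4*sqrt(3)))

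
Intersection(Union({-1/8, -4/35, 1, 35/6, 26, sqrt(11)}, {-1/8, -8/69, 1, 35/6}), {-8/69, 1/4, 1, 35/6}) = {-8/69, 1, 35/6}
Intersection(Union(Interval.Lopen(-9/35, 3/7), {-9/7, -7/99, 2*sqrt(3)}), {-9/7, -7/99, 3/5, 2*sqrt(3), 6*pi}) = {-9/7, -7/99, 2*sqrt(3)}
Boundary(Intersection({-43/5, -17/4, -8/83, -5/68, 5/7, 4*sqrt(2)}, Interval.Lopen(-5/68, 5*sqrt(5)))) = {5/7, 4*sqrt(2)}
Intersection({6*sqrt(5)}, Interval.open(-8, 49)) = {6*sqrt(5)}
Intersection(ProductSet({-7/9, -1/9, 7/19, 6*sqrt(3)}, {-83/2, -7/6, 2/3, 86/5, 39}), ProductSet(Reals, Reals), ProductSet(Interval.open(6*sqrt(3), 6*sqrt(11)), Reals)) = EmptySet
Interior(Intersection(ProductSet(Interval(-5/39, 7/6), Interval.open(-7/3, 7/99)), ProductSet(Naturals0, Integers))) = EmptySet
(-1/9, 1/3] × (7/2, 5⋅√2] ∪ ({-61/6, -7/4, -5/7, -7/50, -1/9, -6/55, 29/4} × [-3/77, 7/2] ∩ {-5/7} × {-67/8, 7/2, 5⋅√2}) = ({-5/7} × {7/2}) ∪ ((-1/9, 1/3] × (7/2, 5⋅√2])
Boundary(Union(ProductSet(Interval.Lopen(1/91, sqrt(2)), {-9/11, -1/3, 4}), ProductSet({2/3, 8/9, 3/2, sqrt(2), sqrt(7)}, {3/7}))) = Union(ProductSet({2/3, 8/9, 3/2, sqrt(2), sqrt(7)}, {3/7}), ProductSet(Interval(1/91, sqrt(2)), {-9/11, -1/3, 4}))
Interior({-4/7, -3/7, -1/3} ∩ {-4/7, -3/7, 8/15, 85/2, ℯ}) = ∅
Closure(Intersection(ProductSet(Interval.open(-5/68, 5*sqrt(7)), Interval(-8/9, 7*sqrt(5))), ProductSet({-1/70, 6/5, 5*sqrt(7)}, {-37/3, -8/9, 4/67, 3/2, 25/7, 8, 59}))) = ProductSet({-1/70, 6/5}, {-8/9, 4/67, 3/2, 25/7, 8})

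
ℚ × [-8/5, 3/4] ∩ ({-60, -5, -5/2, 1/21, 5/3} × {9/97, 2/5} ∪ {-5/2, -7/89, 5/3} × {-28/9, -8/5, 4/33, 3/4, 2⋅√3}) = ({-5/2, -7/89, 5/3} × {-8/5, 4/33, 3/4}) ∪ ({-60, -5, -5/2, 1/21, 5/3} × {9/97, 2/5})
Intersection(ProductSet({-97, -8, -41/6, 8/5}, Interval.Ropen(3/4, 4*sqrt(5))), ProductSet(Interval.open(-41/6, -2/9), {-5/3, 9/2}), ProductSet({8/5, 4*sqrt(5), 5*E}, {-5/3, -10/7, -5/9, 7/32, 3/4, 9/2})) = EmptySet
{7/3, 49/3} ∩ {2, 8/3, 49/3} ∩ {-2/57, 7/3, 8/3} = ∅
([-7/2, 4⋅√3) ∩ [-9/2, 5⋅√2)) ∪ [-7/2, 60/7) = [-7/2, 60/7)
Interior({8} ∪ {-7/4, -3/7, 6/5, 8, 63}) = ∅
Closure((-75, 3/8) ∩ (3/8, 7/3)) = ∅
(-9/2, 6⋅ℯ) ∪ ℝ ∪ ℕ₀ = (-∞, ∞) ∪ ℕ₀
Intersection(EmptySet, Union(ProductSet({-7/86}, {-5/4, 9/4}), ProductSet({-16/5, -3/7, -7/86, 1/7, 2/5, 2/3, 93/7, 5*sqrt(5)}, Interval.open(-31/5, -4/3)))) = EmptySet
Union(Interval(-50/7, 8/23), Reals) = Interval(-oo, oo)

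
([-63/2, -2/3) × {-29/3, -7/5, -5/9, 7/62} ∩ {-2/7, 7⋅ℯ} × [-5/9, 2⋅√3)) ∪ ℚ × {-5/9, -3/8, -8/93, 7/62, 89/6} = ℚ × {-5/9, -3/8, -8/93, 7/62, 89/6}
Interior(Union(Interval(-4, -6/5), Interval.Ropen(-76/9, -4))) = Interval.open(-76/9, -6/5)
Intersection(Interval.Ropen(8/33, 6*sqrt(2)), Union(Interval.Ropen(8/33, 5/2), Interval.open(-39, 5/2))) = Interval.Ropen(8/33, 5/2)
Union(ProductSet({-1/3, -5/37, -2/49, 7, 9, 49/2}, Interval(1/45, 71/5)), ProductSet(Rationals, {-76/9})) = Union(ProductSet({-1/3, -5/37, -2/49, 7, 9, 49/2}, Interval(1/45, 71/5)), ProductSet(Rationals, {-76/9}))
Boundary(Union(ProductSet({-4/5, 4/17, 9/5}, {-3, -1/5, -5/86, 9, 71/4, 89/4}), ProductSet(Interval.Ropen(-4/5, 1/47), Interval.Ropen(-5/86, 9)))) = Union(ProductSet({-4/5, 1/47}, Interval(-5/86, 9)), ProductSet({-4/5, 4/17, 9/5}, {-3, -1/5, -5/86, 9, 71/4, 89/4}), ProductSet(Interval(-4/5, 1/47), {-5/86, 9}))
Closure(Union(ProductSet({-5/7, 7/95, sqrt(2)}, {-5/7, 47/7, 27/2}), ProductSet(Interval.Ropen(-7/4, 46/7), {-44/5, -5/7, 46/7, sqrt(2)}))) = Union(ProductSet({-5/7, 7/95, sqrt(2)}, {-5/7, 47/7, 27/2}), ProductSet(Interval(-7/4, 46/7), {-44/5, -5/7, 46/7, sqrt(2)}))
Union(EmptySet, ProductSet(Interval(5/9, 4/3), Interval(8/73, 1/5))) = ProductSet(Interval(5/9, 4/3), Interval(8/73, 1/5))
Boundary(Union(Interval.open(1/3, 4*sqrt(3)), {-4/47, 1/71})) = {-4/47, 1/71, 1/3, 4*sqrt(3)}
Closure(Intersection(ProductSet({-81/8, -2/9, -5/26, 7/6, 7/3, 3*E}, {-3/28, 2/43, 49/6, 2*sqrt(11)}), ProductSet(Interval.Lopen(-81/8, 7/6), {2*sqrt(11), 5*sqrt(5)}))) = ProductSet({-2/9, -5/26, 7/6}, {2*sqrt(11)})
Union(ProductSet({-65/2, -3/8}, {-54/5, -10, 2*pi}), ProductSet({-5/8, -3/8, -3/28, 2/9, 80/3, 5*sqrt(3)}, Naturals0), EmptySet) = Union(ProductSet({-65/2, -3/8}, {-54/5, -10, 2*pi}), ProductSet({-5/8, -3/8, -3/28, 2/9, 80/3, 5*sqrt(3)}, Naturals0))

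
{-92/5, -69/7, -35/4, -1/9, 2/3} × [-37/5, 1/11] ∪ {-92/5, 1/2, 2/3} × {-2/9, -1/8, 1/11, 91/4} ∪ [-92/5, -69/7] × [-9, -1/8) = ({-92/5, 1/2, 2/3} × {-2/9, -1/8, 1/11, 91/4}) ∪ ([-92/5, -69/7] × [-9, -1/8)) ∪ ({-92/5, -69/7, -35/4, -1/9, 2/3} × [-37/5, 1/11])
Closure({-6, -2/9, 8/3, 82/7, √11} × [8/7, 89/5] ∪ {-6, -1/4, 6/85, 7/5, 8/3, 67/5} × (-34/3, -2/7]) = ({-6, -1/4, 6/85, 7/5, 8/3, 67/5} × [-34/3, -2/7]) ∪ ({-6, -2/9, 8/3, 82/7, √11} × [8/7, 89/5])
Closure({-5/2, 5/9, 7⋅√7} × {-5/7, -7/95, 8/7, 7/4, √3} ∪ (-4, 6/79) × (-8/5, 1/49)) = ({-4, 6/79} × [-8/5, 1/49]) ∪ ([-4, 6/79] × {-8/5, 1/49}) ∪ ((-4, 6/79) × (-8/5, 1/49)) ∪ ({-5/2, 5/9, 7⋅√7} × {-5/7, -7/95, 8/7, 7/4, √3})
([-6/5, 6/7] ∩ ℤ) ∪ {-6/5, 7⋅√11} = {-6/5, 7⋅√11} ∪ {-1, 0}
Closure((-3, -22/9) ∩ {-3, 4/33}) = ∅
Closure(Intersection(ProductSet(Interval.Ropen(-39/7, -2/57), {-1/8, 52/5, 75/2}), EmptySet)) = EmptySet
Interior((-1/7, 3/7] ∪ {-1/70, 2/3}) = (-1/7, 3/7)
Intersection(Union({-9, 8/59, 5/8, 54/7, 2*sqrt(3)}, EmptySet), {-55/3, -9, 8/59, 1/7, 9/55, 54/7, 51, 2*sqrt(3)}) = {-9, 8/59, 54/7, 2*sqrt(3)}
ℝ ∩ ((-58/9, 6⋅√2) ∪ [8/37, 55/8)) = (-58/9, 6⋅√2)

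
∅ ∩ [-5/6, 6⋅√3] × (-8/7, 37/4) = ∅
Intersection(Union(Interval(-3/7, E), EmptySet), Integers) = Range(0, 3, 1)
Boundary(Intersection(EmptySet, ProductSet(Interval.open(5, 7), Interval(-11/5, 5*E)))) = EmptySet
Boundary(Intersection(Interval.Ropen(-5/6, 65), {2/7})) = {2/7}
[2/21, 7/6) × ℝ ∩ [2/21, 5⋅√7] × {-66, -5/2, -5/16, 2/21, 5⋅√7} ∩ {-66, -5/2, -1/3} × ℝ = ∅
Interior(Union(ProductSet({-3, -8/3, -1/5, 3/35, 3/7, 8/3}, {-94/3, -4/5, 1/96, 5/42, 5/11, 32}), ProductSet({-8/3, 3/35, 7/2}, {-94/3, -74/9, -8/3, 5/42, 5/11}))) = EmptySet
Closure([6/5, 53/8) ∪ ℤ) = ℤ ∪ [6/5, 53/8]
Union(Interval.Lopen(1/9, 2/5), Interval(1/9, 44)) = Interval(1/9, 44)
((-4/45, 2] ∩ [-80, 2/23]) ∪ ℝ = (-∞, ∞)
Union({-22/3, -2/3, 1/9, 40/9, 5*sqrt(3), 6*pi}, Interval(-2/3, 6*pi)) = Union({-22/3}, Interval(-2/3, 6*pi))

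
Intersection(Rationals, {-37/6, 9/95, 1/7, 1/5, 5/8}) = {-37/6, 9/95, 1/7, 1/5, 5/8}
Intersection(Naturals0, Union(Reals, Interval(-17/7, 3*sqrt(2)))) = Naturals0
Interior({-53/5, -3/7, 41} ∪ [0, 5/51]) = (0, 5/51)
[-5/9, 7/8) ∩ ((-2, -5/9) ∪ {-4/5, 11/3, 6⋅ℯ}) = ∅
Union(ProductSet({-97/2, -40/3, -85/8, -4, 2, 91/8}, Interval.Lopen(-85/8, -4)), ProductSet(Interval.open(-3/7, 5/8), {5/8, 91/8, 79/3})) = Union(ProductSet({-97/2, -40/3, -85/8, -4, 2, 91/8}, Interval.Lopen(-85/8, -4)), ProductSet(Interval.open(-3/7, 5/8), {5/8, 91/8, 79/3}))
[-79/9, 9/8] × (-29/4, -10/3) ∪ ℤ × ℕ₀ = (ℤ × ℕ₀) ∪ ([-79/9, 9/8] × (-29/4, -10/3))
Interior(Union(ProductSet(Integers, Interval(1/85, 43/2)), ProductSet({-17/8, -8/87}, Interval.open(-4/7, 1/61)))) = EmptySet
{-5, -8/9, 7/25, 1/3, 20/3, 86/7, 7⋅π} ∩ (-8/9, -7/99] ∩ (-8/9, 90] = ∅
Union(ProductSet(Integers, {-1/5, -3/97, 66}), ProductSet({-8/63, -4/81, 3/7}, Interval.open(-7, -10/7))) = Union(ProductSet({-8/63, -4/81, 3/7}, Interval.open(-7, -10/7)), ProductSet(Integers, {-1/5, -3/97, 66}))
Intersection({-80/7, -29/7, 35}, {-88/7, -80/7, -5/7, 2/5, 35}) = {-80/7, 35}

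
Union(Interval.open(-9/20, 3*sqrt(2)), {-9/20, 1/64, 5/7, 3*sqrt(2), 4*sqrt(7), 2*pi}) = Union({4*sqrt(7), 2*pi}, Interval(-9/20, 3*sqrt(2)))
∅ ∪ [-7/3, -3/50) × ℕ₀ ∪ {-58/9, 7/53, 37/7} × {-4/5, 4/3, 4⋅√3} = ([-7/3, -3/50) × ℕ₀) ∪ ({-58/9, 7/53, 37/7} × {-4/5, 4/3, 4⋅√3})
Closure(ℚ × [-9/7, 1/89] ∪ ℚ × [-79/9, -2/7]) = ℝ × [-79/9, 1/89]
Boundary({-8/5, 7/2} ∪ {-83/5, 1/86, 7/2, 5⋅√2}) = {-83/5, -8/5, 1/86, 7/2, 5⋅√2}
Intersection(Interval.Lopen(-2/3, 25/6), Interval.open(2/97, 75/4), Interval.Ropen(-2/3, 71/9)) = Interval.Lopen(2/97, 25/6)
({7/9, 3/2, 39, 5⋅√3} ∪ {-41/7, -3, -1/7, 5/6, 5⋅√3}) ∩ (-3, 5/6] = {-1/7, 7/9, 5/6}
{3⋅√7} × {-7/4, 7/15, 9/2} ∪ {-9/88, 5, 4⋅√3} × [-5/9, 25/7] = ({3⋅√7} × {-7/4, 7/15, 9/2}) ∪ ({-9/88, 5, 4⋅√3} × [-5/9, 25/7])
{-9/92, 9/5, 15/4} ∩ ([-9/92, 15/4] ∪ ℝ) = {-9/92, 9/5, 15/4}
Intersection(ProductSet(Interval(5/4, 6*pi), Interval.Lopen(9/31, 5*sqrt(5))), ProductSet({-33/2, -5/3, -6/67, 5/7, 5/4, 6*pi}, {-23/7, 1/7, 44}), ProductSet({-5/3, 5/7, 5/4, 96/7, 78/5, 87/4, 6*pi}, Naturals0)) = EmptySet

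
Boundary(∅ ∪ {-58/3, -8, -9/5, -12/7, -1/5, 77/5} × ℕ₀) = {-58/3, -8, -9/5, -12/7, -1/5, 77/5} × ℕ₀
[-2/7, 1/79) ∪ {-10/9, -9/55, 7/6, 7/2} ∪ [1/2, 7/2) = {-10/9} ∪ [-2/7, 1/79) ∪ [1/2, 7/2]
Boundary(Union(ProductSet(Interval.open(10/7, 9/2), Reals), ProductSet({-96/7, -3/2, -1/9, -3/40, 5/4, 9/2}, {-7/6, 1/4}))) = Union(ProductSet({10/7, 9/2}, Reals), ProductSet({-96/7, -3/2, -1/9, -3/40, 5/4, 9/2}, {-7/6, 1/4}))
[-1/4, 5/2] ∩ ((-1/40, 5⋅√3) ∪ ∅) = (-1/40, 5/2]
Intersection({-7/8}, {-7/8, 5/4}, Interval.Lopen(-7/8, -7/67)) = EmptySet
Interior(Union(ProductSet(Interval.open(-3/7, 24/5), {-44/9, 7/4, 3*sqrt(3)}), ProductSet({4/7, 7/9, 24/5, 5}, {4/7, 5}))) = EmptySet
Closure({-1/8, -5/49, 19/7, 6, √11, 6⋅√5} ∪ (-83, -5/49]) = [-83, -5/49] ∪ {19/7, 6, √11, 6⋅√5}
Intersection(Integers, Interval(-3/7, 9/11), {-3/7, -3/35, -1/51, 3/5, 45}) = EmptySet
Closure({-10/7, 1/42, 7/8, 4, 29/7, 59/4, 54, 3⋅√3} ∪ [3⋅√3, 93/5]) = {-10/7, 1/42, 7/8, 4, 29/7, 54} ∪ [3⋅√3, 93/5]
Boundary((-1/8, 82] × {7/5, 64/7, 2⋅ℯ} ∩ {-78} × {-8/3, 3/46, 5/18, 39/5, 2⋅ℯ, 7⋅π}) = ∅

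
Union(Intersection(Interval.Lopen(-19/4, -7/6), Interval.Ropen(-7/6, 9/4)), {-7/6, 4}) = {-7/6, 4}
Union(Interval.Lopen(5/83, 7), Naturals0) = Union(Interval.Lopen(5/83, 7), Naturals0)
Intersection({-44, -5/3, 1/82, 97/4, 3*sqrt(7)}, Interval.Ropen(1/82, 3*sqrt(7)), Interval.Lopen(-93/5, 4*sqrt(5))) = {1/82}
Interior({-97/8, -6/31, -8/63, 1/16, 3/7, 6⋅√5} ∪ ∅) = ∅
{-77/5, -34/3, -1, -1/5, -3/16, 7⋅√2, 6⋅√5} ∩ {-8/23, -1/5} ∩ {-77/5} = ∅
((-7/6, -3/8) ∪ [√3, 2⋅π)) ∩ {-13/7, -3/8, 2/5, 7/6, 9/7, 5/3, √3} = {√3}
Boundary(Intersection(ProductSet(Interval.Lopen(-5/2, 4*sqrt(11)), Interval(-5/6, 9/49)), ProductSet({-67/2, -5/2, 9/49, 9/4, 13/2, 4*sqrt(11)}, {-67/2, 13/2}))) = EmptySet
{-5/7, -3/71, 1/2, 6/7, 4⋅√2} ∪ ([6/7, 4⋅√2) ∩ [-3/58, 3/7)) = {-5/7, -3/71, 1/2, 6/7, 4⋅√2}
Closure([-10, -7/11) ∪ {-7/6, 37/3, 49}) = [-10, -7/11] ∪ {37/3, 49}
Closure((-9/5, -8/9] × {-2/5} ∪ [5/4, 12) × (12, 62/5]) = ([-9/5, -8/9] × {-2/5}) ∪ ({5/4, 12} × [12, 62/5]) ∪ ([5/4, 12] × {12, 62/5}) ∪ ([5/4, 12) × (12, 62/5])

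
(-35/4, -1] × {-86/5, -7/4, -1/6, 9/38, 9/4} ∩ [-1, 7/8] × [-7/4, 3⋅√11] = {-1} × {-7/4, -1/6, 9/38, 9/4}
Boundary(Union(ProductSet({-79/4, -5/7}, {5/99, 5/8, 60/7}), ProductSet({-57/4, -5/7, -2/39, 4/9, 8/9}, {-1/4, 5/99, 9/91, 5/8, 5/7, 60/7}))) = Union(ProductSet({-79/4, -5/7}, {5/99, 5/8, 60/7}), ProductSet({-57/4, -5/7, -2/39, 4/9, 8/9}, {-1/4, 5/99, 9/91, 5/8, 5/7, 60/7}))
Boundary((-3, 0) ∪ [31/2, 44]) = {-3, 0, 31/2, 44}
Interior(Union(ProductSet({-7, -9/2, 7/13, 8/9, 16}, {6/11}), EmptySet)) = EmptySet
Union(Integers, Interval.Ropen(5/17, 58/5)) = Union(Integers, Interval.Ropen(5/17, 58/5))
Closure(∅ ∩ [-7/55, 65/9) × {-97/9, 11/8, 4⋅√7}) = ∅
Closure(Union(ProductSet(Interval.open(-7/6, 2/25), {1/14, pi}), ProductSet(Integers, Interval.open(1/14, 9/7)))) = Union(ProductSet(Integers, Interval(1/14, 9/7)), ProductSet(Interval(-7/6, 2/25), {1/14, pi}))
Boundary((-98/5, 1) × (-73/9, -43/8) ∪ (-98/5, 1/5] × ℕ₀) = ({-98/5} × ℕ₀) ∪ ({-98/5, 1} × [-73/9, -43/8]) ∪ ([-98/5, 1] × {-73/9, -43/8}) ∪ ([-98/5, 1/5] × ℕ₀ \ (-73/9, -43/8))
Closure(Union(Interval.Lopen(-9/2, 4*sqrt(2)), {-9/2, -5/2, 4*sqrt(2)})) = Interval(-9/2, 4*sqrt(2))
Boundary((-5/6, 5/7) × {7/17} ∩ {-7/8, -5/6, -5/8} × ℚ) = {-5/8} × {7/17}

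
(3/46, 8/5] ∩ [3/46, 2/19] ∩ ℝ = (3/46, 2/19]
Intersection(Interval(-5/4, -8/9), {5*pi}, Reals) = EmptySet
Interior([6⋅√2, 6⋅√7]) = (6⋅√2, 6⋅√7)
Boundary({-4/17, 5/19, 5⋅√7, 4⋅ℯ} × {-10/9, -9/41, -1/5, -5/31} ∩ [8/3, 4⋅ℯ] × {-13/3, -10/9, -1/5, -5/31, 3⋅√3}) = {4⋅ℯ} × {-10/9, -1/5, -5/31}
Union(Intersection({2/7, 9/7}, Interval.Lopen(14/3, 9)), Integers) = Integers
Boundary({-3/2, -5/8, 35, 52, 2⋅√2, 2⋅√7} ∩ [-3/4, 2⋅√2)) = {-5/8}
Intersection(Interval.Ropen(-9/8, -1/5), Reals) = Interval.Ropen(-9/8, -1/5)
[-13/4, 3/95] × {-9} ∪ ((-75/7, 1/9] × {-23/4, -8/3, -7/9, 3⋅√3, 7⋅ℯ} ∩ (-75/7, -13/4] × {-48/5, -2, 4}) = [-13/4, 3/95] × {-9}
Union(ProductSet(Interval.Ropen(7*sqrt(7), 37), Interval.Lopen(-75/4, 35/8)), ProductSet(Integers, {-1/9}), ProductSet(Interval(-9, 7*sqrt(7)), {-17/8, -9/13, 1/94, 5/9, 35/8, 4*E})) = Union(ProductSet(Integers, {-1/9}), ProductSet(Interval(-9, 7*sqrt(7)), {-17/8, -9/13, 1/94, 5/9, 35/8, 4*E}), ProductSet(Interval.Ropen(7*sqrt(7), 37), Interval.Lopen(-75/4, 35/8)))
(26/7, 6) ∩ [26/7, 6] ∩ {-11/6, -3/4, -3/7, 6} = ∅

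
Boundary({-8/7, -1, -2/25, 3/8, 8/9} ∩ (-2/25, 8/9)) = {3/8}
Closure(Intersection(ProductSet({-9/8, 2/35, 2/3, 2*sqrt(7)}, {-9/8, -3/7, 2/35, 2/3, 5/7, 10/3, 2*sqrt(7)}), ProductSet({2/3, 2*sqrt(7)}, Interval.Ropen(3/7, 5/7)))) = ProductSet({2/3, 2*sqrt(7)}, {2/3})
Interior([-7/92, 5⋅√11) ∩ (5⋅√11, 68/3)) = ∅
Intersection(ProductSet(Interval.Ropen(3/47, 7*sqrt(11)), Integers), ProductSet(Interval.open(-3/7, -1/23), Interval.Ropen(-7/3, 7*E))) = EmptySet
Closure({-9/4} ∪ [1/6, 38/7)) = {-9/4} ∪ [1/6, 38/7]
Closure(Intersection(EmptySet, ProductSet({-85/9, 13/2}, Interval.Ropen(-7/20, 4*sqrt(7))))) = EmptySet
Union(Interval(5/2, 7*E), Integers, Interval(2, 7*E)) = Union(Integers, Interval(2, 7*E))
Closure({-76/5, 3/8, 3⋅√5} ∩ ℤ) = ∅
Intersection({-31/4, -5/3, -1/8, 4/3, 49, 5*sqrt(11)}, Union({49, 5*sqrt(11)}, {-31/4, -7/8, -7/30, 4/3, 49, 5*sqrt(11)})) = {-31/4, 4/3, 49, 5*sqrt(11)}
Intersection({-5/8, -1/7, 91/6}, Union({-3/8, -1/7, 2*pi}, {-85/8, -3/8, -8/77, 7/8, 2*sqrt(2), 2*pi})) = {-1/7}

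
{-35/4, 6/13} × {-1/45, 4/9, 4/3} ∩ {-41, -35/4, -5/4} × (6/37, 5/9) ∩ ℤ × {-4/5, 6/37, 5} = ∅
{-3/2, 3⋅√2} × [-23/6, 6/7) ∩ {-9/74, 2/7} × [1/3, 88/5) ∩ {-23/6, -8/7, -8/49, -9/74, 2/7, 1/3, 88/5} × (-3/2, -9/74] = ∅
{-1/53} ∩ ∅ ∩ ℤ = ∅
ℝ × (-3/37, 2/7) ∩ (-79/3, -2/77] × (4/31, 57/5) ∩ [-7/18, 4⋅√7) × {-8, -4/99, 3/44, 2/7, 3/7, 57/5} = ∅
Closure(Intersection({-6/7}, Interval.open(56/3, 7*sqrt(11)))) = EmptySet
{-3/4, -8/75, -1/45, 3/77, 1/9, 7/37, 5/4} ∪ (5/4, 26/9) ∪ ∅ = {-3/4, -8/75, -1/45, 3/77, 1/9, 7/37} ∪ [5/4, 26/9)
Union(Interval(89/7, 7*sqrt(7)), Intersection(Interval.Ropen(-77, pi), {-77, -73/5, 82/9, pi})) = Union({-77, -73/5}, Interval(89/7, 7*sqrt(7)))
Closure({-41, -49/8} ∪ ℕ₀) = {-41, -49/8} ∪ ℕ₀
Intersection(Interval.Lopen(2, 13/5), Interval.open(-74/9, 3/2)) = EmptySet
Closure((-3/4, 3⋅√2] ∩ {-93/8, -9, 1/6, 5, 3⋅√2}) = {1/6, 3⋅√2}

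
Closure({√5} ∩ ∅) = ∅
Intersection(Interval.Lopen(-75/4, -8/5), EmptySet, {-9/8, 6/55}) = EmptySet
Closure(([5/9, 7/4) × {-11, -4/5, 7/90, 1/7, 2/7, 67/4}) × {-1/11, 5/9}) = ([5/9, 7/4] × {-11, -4/5, 7/90, 1/7, 2/7, 67/4}) × {-1/11, 5/9}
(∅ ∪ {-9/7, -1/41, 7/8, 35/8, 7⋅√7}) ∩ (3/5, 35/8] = {7/8, 35/8}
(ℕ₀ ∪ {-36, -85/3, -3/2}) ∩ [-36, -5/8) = {-36, -85/3, -3/2}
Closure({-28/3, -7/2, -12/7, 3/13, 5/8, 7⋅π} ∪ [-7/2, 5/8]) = {-28/3, 7⋅π} ∪ [-7/2, 5/8]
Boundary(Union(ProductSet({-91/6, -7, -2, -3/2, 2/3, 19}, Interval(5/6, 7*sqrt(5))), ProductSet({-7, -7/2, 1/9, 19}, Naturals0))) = Union(ProductSet({-7, -7/2, 1/9, 19}, Naturals0), ProductSet({-91/6, -7, -2, -3/2, 2/3, 19}, Interval(5/6, 7*sqrt(5))))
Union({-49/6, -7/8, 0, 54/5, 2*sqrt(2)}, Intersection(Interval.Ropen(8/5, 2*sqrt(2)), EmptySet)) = {-49/6, -7/8, 0, 54/5, 2*sqrt(2)}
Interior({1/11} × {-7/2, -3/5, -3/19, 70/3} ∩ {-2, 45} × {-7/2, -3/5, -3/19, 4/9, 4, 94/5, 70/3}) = ∅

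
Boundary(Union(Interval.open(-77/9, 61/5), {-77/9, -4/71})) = {-77/9, 61/5}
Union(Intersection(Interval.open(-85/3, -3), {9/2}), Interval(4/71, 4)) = Interval(4/71, 4)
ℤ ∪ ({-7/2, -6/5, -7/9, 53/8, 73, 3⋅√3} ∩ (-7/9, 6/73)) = ℤ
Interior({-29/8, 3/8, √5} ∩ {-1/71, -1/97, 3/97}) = ∅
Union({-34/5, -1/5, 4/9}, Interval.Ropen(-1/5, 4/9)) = Union({-34/5}, Interval(-1/5, 4/9))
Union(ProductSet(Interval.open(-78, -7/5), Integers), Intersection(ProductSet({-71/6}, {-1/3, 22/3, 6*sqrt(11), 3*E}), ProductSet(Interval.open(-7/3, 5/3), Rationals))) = ProductSet(Interval.open(-78, -7/5), Integers)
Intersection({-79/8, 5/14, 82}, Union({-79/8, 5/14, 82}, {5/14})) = {-79/8, 5/14, 82}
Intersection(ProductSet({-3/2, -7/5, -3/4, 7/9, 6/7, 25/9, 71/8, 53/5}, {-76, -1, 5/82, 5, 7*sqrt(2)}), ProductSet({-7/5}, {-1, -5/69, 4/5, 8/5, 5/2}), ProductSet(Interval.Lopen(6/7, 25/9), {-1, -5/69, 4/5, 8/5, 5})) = EmptySet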